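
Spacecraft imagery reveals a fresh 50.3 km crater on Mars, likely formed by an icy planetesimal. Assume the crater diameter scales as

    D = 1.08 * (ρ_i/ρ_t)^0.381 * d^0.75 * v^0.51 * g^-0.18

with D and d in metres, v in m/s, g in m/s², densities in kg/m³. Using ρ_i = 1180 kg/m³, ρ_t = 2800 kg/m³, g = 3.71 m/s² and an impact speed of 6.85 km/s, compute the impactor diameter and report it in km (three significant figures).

Rearranging for d: d = [D / (1.08 · (1180/2800)^0.381 · 6850^0.51 · 3.71^-0.18)]^(1/0.75).
D = 50300 m.
(1180/2800)^0.381 = 0.7195
6850^0.51 = 90.41
3.71^-0.18 = 0.7898
Denominator = 1.08 × 0.7195 × 90.41 × 0.7898 = 55.49
D / 55.49 = 50300 / 55.49 = 906.5
d = 906.5^(1/0.75) = 906.5^1.3333 = 8771 m

d ≈ 8.77 km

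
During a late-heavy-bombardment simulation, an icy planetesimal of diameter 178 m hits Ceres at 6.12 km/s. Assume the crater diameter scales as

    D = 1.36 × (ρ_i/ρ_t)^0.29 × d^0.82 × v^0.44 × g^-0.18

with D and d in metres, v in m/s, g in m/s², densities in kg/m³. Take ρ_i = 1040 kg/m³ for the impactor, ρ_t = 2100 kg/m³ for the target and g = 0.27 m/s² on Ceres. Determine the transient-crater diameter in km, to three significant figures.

In SI units: v = 6120 m/s.
(ρ_i/ρ_t)^0.29 = (1040/2100)^0.29 = 0.8156
d^0.82 = 178^0.82 = 70.04
v^0.44 = 6120^0.44 = 46.36
g^-0.18 = 0.27^-0.18 = 1.266
D = 1.36 × 0.8156 × 70.04 × 46.36 × 1.266 = 4560 m
   = 4.560 km

D ≈ 4.56 km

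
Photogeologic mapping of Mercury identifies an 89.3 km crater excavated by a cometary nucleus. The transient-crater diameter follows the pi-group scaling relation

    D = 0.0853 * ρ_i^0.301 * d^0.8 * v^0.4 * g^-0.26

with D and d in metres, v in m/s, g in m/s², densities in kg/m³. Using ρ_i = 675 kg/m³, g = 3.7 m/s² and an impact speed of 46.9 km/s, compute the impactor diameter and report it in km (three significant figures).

Rearranging for d: d = [D / (0.0853 · 675^0.301 · 46900^0.4 · 3.7^-0.26)]^(1/0.8).
D = 89300 m.
675^0.301 = 7.106
46900^0.4 = 73.87
3.7^-0.26 = 0.7117
Denominator = 0.0853 × 7.106 × 73.87 × 0.7117 = 31.87
D / 31.87 = 89300 / 31.87 = 2802
d = 2802^(1/0.8) = 2802^1.25 = 20386 m

d ≈ 20.4 km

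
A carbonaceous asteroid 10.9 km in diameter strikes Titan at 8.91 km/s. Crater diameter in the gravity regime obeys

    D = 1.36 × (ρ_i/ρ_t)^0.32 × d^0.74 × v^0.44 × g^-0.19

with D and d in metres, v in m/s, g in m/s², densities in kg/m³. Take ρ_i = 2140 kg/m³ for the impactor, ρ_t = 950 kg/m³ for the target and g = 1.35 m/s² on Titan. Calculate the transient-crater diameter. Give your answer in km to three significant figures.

In SI units: d = 10900 m, v = 8910 m/s.
(ρ_i/ρ_t)^0.32 = (2140/950)^0.32 = 1.297
d^0.74 = 10900^0.74 = 972.1
v^0.44 = 8910^0.44 = 54.69
g^-0.19 = 1.35^-0.19 = 0.9446
D = 1.36 × 1.297 × 972.1 × 54.69 × 0.9446 = 88582 m
   = 88.58 km

D ≈ 88.6 km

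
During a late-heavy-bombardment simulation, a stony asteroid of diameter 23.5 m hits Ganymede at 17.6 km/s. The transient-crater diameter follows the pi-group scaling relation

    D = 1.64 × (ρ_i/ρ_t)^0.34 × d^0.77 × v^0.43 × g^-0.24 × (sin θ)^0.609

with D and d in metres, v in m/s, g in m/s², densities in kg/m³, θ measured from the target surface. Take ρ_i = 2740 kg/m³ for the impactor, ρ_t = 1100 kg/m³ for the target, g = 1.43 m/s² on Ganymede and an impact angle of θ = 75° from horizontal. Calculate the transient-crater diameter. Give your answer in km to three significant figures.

In SI units: v = 17600 m/s.
(ρ_i/ρ_t)^0.34 = (2740/1100)^0.34 = 1.364
d^0.77 = 23.5^0.77 = 11.37
v^0.43 = 17600^0.43 = 66.92
g^-0.24 = 1.43^-0.24 = 0.9177
(sin 75°)^0.609 = 0.9659^0.609 = 0.9791
D = 1.64 × 1.364 × 11.37 × 66.92 × 0.9177 × 0.9791 = 1529 m
   = 1.529 km

D ≈ 1.53 km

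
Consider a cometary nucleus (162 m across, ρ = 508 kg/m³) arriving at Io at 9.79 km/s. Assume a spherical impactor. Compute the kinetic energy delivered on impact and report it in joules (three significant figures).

E ≈ 5.42 × 10^16 J

v = 9790 m/s.
Mass m = (π/6) ρ d³ = (π/6) × 508 × (162)³ = 1.131 × 10^9 kg
E = ½ m v² = 0.5 × 1.131 × 10^9 × (9790)² = 5.420 × 10^16 J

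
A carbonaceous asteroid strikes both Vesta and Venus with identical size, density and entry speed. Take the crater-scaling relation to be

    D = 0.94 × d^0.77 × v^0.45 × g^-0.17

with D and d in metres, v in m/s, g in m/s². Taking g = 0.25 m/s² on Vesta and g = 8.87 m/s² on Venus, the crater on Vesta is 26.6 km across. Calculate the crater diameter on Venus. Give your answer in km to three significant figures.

D ≈ 14.5 km

All impactor-dependent factors cancel in the ratio, leaving D_Venus/D_Vesta = (g_Venus/g_Vesta)^-0.17.
(8.87/0.25)^-0.17 = 35.48^-0.17 = 0.5451
D_Venus = 0.5451 × 26.6 km = 14.5 km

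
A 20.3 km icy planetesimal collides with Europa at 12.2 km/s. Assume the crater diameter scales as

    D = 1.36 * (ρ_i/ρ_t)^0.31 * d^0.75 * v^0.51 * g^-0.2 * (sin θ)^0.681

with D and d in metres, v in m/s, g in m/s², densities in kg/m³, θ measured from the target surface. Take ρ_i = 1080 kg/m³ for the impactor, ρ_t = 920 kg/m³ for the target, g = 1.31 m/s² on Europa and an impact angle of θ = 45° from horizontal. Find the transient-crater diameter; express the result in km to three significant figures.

In SI units: d = 20300 m, v = 12200 m/s.
(ρ_i/ρ_t)^0.31 = (1080/920)^0.31 = 1.051
d^0.75 = 20300^0.75 = 1701
v^0.51 = 12200^0.51 = 121.4
g^-0.2 = 1.31^-0.2 = 0.9474
(sin 45°)^0.681 = 0.7071^0.681 = 0.7898
D = 1.36 × 1.051 × 1701 × 121.4 × 0.9474 × 0.7898 = 2.209 × 10^5 m
   = 220.9 km

D ≈ 221 km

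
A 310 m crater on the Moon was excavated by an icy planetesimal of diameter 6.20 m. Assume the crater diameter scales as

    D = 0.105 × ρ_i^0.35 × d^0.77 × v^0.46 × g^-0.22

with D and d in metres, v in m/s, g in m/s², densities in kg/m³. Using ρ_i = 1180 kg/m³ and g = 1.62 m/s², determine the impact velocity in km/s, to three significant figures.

Rearranging for v: v = [D / (0.105 · 1180^0.35 · 6.2^0.77 · 1.62^-0.22)]^(1/0.46).
1180^0.35 = 11.89
6.2^0.77 = 4.075
1.62^-0.22 = 0.8993
Denominator = 0.105 × 11.89 × 4.075 × 0.8993 = 4.575
D / 4.575 = 310 / 4.575 = 67.76
v = 67.76^(1/0.46) = 67.76^2.1739 = 9558 m/s

v ≈ 9.56 km/s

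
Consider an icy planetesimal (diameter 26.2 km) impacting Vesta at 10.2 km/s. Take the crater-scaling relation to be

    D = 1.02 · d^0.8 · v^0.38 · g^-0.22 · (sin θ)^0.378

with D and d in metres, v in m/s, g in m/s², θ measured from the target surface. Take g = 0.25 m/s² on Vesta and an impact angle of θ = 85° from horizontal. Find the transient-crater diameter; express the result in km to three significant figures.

In SI units: d = 26200 m, v = 10200 m/s.
d^0.8 = 26200^0.8 = 3425
v^0.38 = 10200^0.38 = 33.36
g^-0.22 = 0.25^-0.22 = 1.357
(sin 85°)^0.378 = 0.9962^0.378 = 0.9986
D = 1.02 × 3425 × 33.36 × 1.357 × 0.9986 = 1.579 × 10^5 m
   = 157.9 km

D ≈ 158 km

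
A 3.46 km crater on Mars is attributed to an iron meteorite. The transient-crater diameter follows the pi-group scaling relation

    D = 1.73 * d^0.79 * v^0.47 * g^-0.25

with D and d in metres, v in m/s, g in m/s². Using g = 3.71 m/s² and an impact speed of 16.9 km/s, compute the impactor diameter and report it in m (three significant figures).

d ≈ 69.7 m

Rearranging for d: d = [D / (1.73 · 16900^0.47 · 3.71^-0.25)]^(1/0.79).
D = 3460 m.
16900^0.47 = 97.07
3.71^-0.25 = 0.7205
Denominator = 1.73 × 97.07 × 0.7205 = 121.0
D / 121.0 = 3460 / 121.0 = 28.60
d = 28.60^(1/0.79) = 28.60^1.2658 = 69.74 m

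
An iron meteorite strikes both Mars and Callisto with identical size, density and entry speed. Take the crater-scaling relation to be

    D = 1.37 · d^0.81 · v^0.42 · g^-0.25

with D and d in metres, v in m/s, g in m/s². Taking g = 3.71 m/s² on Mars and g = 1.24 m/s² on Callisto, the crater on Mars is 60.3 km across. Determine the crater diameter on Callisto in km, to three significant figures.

All impactor-dependent factors cancel in the ratio, leaving D_Callisto/D_Mars = (g_Callisto/g_Mars)^-0.25.
(1.24/3.71)^-0.25 = 0.3342^-0.25 = 1.315
D_Callisto = 1.315 × 60.3 km = 79.3 km

D ≈ 79.3 km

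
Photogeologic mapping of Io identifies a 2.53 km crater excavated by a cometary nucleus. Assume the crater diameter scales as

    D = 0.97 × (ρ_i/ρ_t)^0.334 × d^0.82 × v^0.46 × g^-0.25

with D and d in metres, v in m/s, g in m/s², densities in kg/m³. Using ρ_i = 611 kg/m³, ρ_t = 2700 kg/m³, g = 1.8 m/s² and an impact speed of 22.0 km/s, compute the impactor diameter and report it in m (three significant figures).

Rearranging for d: d = [D / (0.97 · (611/2700)^0.334 · 22000^0.46 · 1.8^-0.25)]^(1/0.82).
D = 2530 m.
(611/2700)^0.334 = 0.6088
22000^0.46 = 99.43
1.8^-0.25 = 0.8633
Denominator = 0.97 × 0.6088 × 99.43 × 0.8633 = 50.69
D / 50.69 = 2530 / 50.69 = 49.91
d = 49.91^(1/0.82) = 49.91^1.2195 = 117.7 m

d ≈ 118 m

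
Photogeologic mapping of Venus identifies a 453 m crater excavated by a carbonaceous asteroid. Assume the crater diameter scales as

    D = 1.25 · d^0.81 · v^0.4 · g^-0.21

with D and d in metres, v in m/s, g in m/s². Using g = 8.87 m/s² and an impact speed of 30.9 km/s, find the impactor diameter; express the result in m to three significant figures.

Rearranging for d: d = [D / (1.25 · 30900^0.4 · 8.87^-0.21)]^(1/0.81).
30900^0.4 = 62.51
8.87^-0.21 = 0.6323
Denominator = 1.25 × 62.51 × 0.6323 = 49.41
D / 49.41 = 453 / 49.41 = 9.168
d = 9.168^(1/0.81) = 9.168^1.2346 = 15.42 m

d ≈ 15.4 m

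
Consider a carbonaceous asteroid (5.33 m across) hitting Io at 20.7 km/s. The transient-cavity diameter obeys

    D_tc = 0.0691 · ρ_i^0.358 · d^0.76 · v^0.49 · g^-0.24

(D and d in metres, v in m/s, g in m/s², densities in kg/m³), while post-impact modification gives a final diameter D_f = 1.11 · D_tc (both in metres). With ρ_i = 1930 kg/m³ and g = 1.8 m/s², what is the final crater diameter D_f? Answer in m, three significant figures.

D_f ≈ 464 m

v = 20700 m/s.
ρ_i^0.358 = 1930^0.358 = 15.00
d^0.76 = 5.33^0.76 = 3.567
v^0.49 = 20700^0.49 = 130.3
g^-0.24 = 1.8^-0.24 = 0.8684
D_tc = 0.0691 × 15.00 × 3.567 × 130.3 × 0.8684 = 418.3 m
D_f = 1.11 × 418.3 = 464.3 m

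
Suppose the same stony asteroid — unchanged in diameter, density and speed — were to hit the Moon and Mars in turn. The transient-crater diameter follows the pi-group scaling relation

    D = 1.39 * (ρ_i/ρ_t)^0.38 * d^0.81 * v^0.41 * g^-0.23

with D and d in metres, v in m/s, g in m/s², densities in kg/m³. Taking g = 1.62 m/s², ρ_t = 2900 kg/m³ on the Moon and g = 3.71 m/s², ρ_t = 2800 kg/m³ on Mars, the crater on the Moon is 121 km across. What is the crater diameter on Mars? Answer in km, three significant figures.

The impactor-only factors (d, v, ρ_i) cancel in the ratio, leaving D_Mars/D_Moon = (g_Mars/g_Moon)^-0.23 · (ρ_t,Moon/ρ_t,Mars)^0.38.
(3.71/1.62)^-0.23 = 2.290^-0.23 = 0.8265
(2900/2800)^0.38 = 1.036^0.38 = 1.014
Ratio = 0.8265 × 1.014 = 0.8381
D_Mars = 0.8381 × 121 km = 101 km

D ≈ 101 km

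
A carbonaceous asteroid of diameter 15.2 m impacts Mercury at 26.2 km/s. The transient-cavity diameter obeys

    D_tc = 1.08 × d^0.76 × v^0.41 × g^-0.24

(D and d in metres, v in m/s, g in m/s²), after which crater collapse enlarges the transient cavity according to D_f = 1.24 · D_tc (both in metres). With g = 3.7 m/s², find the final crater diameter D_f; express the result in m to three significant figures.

D_f ≈ 501 m

v = 26200 m/s.
d^0.76 = 15.2^0.76 = 7.910
v^0.41 = 26200^0.41 = 64.79
g^-0.24 = 3.7^-0.24 = 0.7305
D_tc = 1.08 × 7.910 × 64.79 × 0.7305 = 404.3 m
D_f = 1.24 × 404.3 = 501.3 m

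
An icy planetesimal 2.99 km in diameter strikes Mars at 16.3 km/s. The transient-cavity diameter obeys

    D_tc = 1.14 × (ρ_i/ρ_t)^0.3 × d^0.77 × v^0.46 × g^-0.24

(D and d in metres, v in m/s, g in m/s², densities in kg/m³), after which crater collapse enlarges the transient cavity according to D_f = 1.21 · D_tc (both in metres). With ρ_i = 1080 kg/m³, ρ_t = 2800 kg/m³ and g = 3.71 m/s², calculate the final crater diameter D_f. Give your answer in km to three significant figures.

D_f ≈ 31.1 km

In SI: d = 2990 m, v = 16300 m/s.
(ρ_i/ρ_t)^0.3 = (1080/2800)^0.3 = 0.7514
d^0.77 = 2990^0.77 = 474.5
v^0.46 = 16300^0.46 = 86.62
g^-0.24 = 3.71^-0.24 = 0.7300
D_tc = 1.14 × 0.7514 × 474.5 × 86.62 × 0.7300 = 25700 m
D_f = 1.21 × 25700 = 31097 m
     = 31.10 km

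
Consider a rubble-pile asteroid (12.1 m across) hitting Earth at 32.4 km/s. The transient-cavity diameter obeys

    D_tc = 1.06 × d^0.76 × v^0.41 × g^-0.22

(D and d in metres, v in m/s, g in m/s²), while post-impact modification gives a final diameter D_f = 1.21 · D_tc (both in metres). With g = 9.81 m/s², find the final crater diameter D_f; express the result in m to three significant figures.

D_f ≈ 365 m

v = 32400 m/s.
d^0.76 = 12.1^0.76 = 6.651
v^0.41 = 32400^0.41 = 70.68
g^-0.22 = 9.81^-0.22 = 0.6051
D_tc = 1.06 × 6.651 × 70.68 × 0.6051 = 301.5 m
D_f = 1.21 × 301.5 = 364.8 m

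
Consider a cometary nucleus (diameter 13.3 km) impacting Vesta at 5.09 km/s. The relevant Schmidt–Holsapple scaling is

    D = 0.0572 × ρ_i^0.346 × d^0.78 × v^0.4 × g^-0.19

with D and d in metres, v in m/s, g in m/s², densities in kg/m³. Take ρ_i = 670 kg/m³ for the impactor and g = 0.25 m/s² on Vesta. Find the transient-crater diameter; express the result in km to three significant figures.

In SI units: d = 13300 m, v = 5090 m/s.
ρ_i^0.346 = 670^0.346 = 9.502
d^0.78 = 13300^0.78 = 1647
v^0.4 = 5090^0.4 = 30.39
g^-0.19 = 0.25^-0.19 = 1.301
D = 0.0572 × 9.502 × 1647 × 30.39 × 1.301 = 35393 m
   = 35.39 km

D ≈ 35.4 km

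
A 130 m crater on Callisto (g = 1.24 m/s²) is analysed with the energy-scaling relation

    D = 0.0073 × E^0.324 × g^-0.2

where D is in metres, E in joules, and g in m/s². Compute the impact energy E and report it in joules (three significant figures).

Rearranging: E = [D / (0.0073 · g^-0.2)]^(1/0.324).
g^-0.2 = 1.24^-0.2 = 0.9579
D / (0.0073 × 0.9579) = 130 / (6.993 × 10^-3) = 1.859 × 10^4
E = (1.859 × 10^4)^3.0864 = 1.502 × 10^13 J

E ≈ 1.50 × 10^13 J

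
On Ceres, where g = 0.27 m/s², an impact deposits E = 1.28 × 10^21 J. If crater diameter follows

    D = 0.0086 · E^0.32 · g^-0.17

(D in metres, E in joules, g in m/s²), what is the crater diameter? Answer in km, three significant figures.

D ≈ 61.0 km

E^0.32 = (1.28 × 10^21)^0.32 = 5.679 × 10^6
g^-0.17 = 0.27^-0.17 = 1.249
D = 0.0086 × 5.679 × 10^6 × 1.249 = 61000 m
   = 61.00 km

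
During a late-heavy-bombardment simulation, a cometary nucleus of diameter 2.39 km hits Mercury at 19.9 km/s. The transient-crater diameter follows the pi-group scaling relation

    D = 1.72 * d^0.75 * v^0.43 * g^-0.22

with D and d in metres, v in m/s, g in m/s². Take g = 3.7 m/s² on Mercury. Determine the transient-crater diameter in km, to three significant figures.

In SI units: d = 2390 m, v = 19900 m/s.
d^0.75 = 2390^0.75 = 341.8
v^0.43 = 19900^0.43 = 70.55
g^-0.22 = 3.7^-0.22 = 0.7499
D = 1.72 × 341.8 × 70.55 × 0.7499 = 31103 m
   = 31.10 km

D ≈ 31.1 km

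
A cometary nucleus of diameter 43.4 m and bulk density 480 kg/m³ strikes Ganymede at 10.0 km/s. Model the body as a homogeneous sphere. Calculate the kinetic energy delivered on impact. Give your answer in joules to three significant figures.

v = 10000 m/s.
Mass m = (π/6) ρ d³ = (π/6) × 480 × (43.4)³ = 2.055 × 10^7 kg
E = ½ m v² = 0.5 × 2.055 × 10^7 × (10000)² = 1.028 × 10^15 J

E ≈ 1.03 × 10^15 J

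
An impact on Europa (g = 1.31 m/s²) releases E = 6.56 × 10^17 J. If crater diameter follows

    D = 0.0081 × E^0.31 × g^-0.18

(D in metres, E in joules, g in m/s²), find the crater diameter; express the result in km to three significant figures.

D ≈ 2.57 km

E^0.31 = (6.56 × 10^17)^0.31 = 3.336 × 10^5
g^-0.18 = 1.31^-0.18 = 0.9526
D = 0.0081 × 3.336 × 10^5 × 0.9526 = 2574 m
   = 2.574 km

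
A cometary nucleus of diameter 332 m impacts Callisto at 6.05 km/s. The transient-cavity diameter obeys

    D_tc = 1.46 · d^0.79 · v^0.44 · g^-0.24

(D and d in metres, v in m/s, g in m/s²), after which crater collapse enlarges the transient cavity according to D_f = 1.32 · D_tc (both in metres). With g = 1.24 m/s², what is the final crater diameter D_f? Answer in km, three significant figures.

D_f ≈ 8.28 km

v = 6050 m/s.
d^0.79 = 332^0.79 = 98.11
v^0.44 = 6050^0.44 = 46.13
g^-0.24 = 1.24^-0.24 = 0.9497
D_tc = 1.46 × 98.11 × 46.13 × 0.9497 = 6275 m
D_f = 1.32 × 6275 = 8283 m
     = 8.283 km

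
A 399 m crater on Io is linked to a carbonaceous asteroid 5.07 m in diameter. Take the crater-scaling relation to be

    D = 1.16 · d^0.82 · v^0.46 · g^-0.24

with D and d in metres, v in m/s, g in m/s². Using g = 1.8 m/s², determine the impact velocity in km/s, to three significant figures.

Rearranging for v: v = [D / (1.16 · 5.07^0.82 · 1.8^-0.24)]^(1/0.46).
5.07^0.82 = 3.785
1.8^-0.24 = 0.8684
Denominator = 1.16 × 3.785 × 0.8684 = 3.813
D / 3.813 = 399 / 3.813 = 104.6
v = 104.6^(1/0.46) = 104.6^2.1739 = 24562 m/s

v ≈ 24.6 km/s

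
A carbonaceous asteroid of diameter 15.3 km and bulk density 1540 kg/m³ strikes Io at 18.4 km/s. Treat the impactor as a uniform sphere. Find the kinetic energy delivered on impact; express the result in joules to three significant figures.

E ≈ 4.89 × 10^23 J

d = 15300 m; v = 18400 m/s.
Mass m = (π/6) ρ d³ = (π/6) × 1540 × (15300)³ = 2.888 × 10^15 kg
E = ½ m v² = 0.5 × 2.888 × 10^15 × (18400)² = 4.889 × 10^23 J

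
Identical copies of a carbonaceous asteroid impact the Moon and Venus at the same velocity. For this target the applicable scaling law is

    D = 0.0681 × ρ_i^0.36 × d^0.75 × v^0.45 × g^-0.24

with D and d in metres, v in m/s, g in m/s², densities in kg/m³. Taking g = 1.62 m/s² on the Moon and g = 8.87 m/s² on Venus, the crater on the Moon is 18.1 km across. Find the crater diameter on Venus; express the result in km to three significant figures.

D ≈ 12.0 km

All impactor-dependent factors cancel in the ratio, leaving D_Venus/D_Moon = (g_Venus/g_Moon)^-0.24.
(8.87/1.62)^-0.24 = 5.475^-0.24 = 0.6649
D_Venus = 0.6649 × 18.1 km = 12.0 km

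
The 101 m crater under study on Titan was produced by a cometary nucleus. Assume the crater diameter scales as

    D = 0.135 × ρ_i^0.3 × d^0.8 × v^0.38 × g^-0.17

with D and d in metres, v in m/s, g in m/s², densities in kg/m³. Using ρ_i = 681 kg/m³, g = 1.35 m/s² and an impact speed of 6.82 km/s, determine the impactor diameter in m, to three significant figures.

Rearranging for d: d = [D / (0.135 · 681^0.3 · 6820^0.38 · 1.35^-0.17)]^(1/0.8).
681^0.3 = 7.079
6820^0.38 = 28.63
1.35^-0.17 = 0.9503
Denominator = 0.135 × 7.079 × 28.63 × 0.9503 = 26.00
D / 26.00 = 101 / 26.00 = 3.885
d = 3.885^(1/0.8) = 3.885^1.25 = 5.454 m

d ≈ 5.45 m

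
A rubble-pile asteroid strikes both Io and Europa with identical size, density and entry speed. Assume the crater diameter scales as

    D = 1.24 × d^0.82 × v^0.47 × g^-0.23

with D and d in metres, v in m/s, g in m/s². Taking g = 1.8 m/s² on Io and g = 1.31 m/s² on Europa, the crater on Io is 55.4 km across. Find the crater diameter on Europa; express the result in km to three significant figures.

D ≈ 59.6 km

All impactor-dependent factors cancel in the ratio, leaving D_Europa/D_Io = (g_Europa/g_Io)^-0.23.
(1.31/1.8)^-0.23 = 0.7278^-0.23 = 1.076
D_Europa = 1.076 × 55.4 km = 59.6 km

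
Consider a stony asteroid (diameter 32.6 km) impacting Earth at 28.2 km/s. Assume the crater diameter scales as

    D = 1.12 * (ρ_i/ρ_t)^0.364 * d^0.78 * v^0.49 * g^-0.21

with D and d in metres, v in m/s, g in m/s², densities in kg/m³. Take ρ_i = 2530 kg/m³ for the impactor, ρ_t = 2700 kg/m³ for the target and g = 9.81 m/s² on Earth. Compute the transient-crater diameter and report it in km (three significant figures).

In SI units: d = 32600 m, v = 28200 m/s.
(ρ_i/ρ_t)^0.364 = (2530/2700)^0.364 = 0.9766
d^0.78 = 32600^0.78 = 3314
v^0.49 = 28200^0.49 = 151.6
g^-0.21 = 9.81^-0.21 = 0.6191
D = 1.12 × 0.9766 × 3314 × 151.6 × 0.6191 = 3.402 × 10^5 m
   = 340.2 km

D ≈ 340 km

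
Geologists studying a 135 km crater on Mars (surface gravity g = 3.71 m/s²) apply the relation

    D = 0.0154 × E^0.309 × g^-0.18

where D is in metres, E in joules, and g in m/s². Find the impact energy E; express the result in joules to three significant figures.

E ≈ 6.31 × 10^22 J

Rearranging: E = [D / (0.0154 · g^-0.18)]^(1/0.309).
D = 135000 m.
g^-0.18 = 3.71^-0.18 = 0.7898
D / (0.0154 × 0.7898) = 135000 / (0.01216) = 1.110 × 10^7
E = (1.110 × 10^7)^3.2362 = 6.311 × 10^22 J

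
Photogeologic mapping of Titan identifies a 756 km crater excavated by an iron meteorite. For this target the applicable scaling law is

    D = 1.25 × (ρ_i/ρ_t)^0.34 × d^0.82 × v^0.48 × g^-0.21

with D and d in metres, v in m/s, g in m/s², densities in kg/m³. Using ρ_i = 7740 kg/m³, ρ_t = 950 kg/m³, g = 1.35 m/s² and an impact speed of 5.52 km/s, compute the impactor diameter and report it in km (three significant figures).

d ≈ 32.8 km

Rearranging for d: d = [D / (1.25 · (7740/950)^0.34 · 5520^0.48 · 1.35^-0.21)]^(1/0.82).
D = 756000 m.
(7740/950)^0.34 = 2.041
5520^0.48 = 62.54
1.35^-0.21 = 0.9389
Denominator = 1.25 × 2.041 × 62.54 × 0.9389 = 149.8
D / 149.8 = 756000 / 149.8 = 5047
d = 5047^(1/0.82) = 5047^1.2195 = 32798 m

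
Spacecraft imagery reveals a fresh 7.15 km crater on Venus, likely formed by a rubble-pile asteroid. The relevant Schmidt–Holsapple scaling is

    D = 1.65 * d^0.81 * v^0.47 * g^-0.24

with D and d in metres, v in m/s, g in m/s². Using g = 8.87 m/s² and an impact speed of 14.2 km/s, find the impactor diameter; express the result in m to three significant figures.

Rearranging for d: d = [D / (1.65 · 14200^0.47 · 8.87^-0.24)]^(1/0.81).
D = 7150 m.
14200^0.47 = 89.45
8.87^-0.24 = 0.5922
Denominator = 1.65 × 89.45 × 0.5922 = 87.40
D / 87.40 = 7150 / 87.40 = 81.81
d = 81.81^(1/0.81) = 81.81^1.2346 = 229.9 m

d ≈ 230 m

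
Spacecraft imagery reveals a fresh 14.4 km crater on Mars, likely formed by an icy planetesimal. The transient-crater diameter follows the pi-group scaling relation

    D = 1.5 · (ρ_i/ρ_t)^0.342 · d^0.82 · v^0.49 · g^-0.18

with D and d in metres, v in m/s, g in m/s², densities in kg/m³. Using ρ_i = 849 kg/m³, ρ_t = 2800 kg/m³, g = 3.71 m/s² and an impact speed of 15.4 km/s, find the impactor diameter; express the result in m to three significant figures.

d ≈ 496 m

Rearranging for d: d = [D / (1.5 · (849/2800)^0.342 · 15400^0.49 · 3.71^-0.18)]^(1/0.82).
D = 14400 m.
(849/2800)^0.342 = 0.6649
15400^0.49 = 112.7
3.71^-0.18 = 0.7898
Denominator = 1.5 × 0.6649 × 112.7 × 0.7898 = 88.77
D / 88.77 = 14400 / 88.77 = 162.2
d = 162.2^(1/0.82) = 162.2^1.2195 = 495.6 m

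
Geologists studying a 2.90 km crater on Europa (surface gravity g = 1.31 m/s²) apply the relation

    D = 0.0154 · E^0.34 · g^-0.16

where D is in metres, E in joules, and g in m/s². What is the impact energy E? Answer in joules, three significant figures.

E ≈ 3.71 × 10^15 J

Rearranging: E = [D / (0.0154 · g^-0.16)]^(1/0.34).
D = 2900 m.
g^-0.16 = 1.31^-0.16 = 0.9577
D / (0.0154 × 0.9577) = 2900 / (0.01475) = 1.966 × 10^5
E = (1.966 × 10^5)^2.9412 = 3.711 × 10^15 J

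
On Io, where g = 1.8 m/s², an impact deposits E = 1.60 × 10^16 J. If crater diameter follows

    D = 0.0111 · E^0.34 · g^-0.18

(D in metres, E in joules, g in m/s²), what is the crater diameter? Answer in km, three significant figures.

D ≈ 3.23 km

E^0.34 = (1.60 × 10^16)^0.34 = 3.231 × 10^5
g^-0.18 = 1.8^-0.18 = 0.8996
D = 0.0111 × 3.231 × 10^5 × 0.8996 = 3226 m
   = 3.226 km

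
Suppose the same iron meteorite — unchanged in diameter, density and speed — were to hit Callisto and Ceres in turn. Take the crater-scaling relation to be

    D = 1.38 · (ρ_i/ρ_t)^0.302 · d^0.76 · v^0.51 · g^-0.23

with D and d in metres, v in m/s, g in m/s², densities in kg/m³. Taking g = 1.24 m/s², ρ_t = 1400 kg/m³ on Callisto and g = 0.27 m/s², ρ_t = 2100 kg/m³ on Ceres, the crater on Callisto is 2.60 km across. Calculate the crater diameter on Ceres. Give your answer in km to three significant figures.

D ≈ 3.27 km

The impactor-only factors (d, v, ρ_i) cancel in the ratio, leaving D_Ceres/D_Callisto = (g_Ceres/g_Callisto)^-0.23 · (ρ_t,Callisto/ρ_t,Ceres)^0.302.
(0.27/1.24)^-0.23 = 0.2177^-0.23 = 1.420
(1400/2100)^0.302 = 0.6667^0.302 = 0.8848
Ratio = 1.420 × 0.8848 = 1.256
D_Ceres = 1.256 × 2.60 km = 3.27 km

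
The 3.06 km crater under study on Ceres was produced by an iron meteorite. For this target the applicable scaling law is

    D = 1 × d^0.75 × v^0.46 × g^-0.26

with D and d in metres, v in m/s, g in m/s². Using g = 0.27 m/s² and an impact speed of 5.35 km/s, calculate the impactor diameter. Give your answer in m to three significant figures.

d ≈ 146 m

Rearranging for d: d = [D / (1 · 5350^0.46 · 0.27^-0.26)]^(1/0.75).
D = 3060 m.
5350^0.46 = 51.89
0.27^-0.26 = 1.406
Denominator = 1 × 51.89 × 1.406 = 72.96
D / 72.96 = 3060 / 72.96 = 41.94
d = 41.94^(1/0.75) = 41.94^1.3333 = 145.7 m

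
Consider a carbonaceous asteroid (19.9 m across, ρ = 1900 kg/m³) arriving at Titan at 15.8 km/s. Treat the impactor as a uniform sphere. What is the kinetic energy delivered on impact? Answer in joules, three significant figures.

v = 15800 m/s.
Mass m = (π/6) ρ d³ = (π/6) × 1900 × (19.9)³ = 7.840 × 10^6 kg
E = ½ m v² = 0.5 × 7.840 × 10^6 × (15800)² = 9.786 × 10^14 J

E ≈ 9.79 × 10^14 J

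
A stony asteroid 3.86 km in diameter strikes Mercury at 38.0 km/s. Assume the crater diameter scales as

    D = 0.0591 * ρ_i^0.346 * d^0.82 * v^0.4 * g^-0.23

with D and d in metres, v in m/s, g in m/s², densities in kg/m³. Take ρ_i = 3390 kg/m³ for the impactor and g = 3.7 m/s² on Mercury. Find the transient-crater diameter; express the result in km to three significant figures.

D ≈ 43.2 km

In SI units: d = 3860 m, v = 38000 m/s.
ρ_i^0.346 = 3390^0.346 = 16.65
d^0.82 = 3860^0.82 = 873.0
v^0.4 = 38000^0.4 = 67.91
g^-0.23 = 3.7^-0.23 = 0.7401
D = 0.0591 × 16.65 × 873.0 × 67.91 × 0.7401 = 43176 m
   = 43.18 km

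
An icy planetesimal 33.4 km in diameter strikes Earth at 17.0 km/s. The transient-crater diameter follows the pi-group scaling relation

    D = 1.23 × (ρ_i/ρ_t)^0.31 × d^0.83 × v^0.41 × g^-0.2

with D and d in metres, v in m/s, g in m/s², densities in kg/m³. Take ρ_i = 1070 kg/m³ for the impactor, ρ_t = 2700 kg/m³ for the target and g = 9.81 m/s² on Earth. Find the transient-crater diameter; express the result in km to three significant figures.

D ≈ 180 km

In SI units: d = 33400 m, v = 17000 m/s.
(ρ_i/ρ_t)^0.31 = (1070/2700)^0.31 = 0.7506
d^0.83 = 33400^0.83 = 5685
v^0.41 = 17000^0.41 = 54.26
g^-0.2 = 9.81^-0.2 = 0.6334
D = 1.23 × 0.7506 × 5685 × 54.26 × 0.6334 = 1.804 × 10^5 m
   = 180.4 km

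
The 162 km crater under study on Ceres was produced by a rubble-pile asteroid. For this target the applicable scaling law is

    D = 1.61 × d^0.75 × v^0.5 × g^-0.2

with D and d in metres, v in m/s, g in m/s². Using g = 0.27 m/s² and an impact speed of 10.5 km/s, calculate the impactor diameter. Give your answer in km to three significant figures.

Rearranging for d: d = [D / (1.61 · 10500^0.5 · 0.27^-0.2)]^(1/0.75).
D = 162000 m.
10500^0.5 = 102.5
0.27^-0.2 = 1.299
Denominator = 1.61 × 102.5 × 1.299 = 214.4
D / 214.4 = 162000 / 214.4 = 755.6
d = 755.6^(1/0.75) = 755.6^1.3333 = 6881 m

d ≈ 6.88 km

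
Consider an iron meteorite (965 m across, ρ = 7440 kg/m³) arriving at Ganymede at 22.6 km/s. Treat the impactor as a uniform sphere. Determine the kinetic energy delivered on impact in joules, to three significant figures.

E ≈ 8.94 × 10^20 J

v = 22600 m/s.
Mass m = (π/6) ρ d³ = (π/6) × 7440 × (965)³ = 3.501 × 10^12 kg
E = ½ m v² = 0.5 × 3.501 × 10^12 × (22600)² = 8.941 × 10^20 J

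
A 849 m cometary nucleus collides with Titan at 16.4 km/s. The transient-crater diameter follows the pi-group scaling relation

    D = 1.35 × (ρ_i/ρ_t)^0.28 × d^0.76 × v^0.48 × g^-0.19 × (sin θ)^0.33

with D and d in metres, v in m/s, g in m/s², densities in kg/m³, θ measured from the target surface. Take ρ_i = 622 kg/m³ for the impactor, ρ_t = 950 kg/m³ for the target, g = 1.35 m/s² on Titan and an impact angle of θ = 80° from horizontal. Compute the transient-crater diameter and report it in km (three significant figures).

D ≈ 20.0 km

In SI units: v = 16400 m/s.
(ρ_i/ρ_t)^0.28 = (622/950)^0.28 = 0.8882
d^0.76 = 849^0.76 = 168.3
v^0.48 = 16400^0.48 = 105.5
g^-0.19 = 1.35^-0.19 = 0.9446
(sin 80°)^0.33 = 0.9848^0.33 = 0.9950
D = 1.35 × 0.8882 × 168.3 × 105.5 × 0.9446 × 0.9950 = 20010 m
   = 20.01 km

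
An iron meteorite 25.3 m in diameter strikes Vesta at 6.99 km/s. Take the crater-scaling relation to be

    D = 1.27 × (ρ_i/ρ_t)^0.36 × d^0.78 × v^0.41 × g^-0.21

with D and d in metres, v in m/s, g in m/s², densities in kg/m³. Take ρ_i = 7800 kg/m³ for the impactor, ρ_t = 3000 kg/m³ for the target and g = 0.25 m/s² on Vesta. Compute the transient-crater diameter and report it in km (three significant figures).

In SI units: v = 6990 m/s.
(ρ_i/ρ_t)^0.36 = (7800/3000)^0.36 = 1.411
d^0.78 = 25.3^0.78 = 12.43
v^0.41 = 6990^0.41 = 37.69
g^-0.21 = 0.25^-0.21 = 1.338
D = 1.27 × 1.411 × 12.43 × 37.69 × 1.338 = 1123 m
   = 1.123 km

D ≈ 1.12 km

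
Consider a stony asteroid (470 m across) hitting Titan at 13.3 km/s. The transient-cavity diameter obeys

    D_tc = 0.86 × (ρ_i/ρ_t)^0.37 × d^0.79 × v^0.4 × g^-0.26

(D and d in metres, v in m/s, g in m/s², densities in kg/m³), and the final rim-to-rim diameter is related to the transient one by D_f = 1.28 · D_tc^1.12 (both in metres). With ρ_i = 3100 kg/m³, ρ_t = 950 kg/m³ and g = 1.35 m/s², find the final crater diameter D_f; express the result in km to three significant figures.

D_f ≈ 26.3 km

v = 13300 m/s.
(ρ_i/ρ_t)^0.37 = (3100/950)^0.37 = 1.549
d^0.79 = 470^0.79 = 129.1
v^0.4 = 13300^0.4 = 44.62
g^-0.26 = 1.35^-0.26 = 0.9249
D_tc = 0.86 × 1.549 × 129.1 × 44.62 × 0.9249 = 7097 m
D_f = 1.28 × (7097)^1.12 = 26328 m
     = 26.33 km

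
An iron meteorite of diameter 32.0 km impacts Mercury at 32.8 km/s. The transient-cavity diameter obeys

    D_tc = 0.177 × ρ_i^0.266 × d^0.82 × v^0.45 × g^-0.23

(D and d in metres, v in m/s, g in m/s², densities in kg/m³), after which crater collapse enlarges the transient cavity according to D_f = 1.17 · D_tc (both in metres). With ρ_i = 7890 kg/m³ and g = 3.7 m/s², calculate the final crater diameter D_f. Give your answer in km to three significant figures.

In SI: d = 32000 m, v = 32800 m/s.
ρ_i^0.266 = 7890^0.266 = 10.88
d^0.82 = 32000^0.82 = 4946
v^0.45 = 32800^0.45 = 107.7
g^-0.23 = 3.7^-0.23 = 0.7401
D_tc = 0.177 × 10.88 × 4946 × 107.7 × 0.7401 = 7.592 × 10^5 m
D_f = 1.17 × 7.592 × 10^5 = 8.883 × 10^5 m
     = 888.3 km

D_f ≈ 888 km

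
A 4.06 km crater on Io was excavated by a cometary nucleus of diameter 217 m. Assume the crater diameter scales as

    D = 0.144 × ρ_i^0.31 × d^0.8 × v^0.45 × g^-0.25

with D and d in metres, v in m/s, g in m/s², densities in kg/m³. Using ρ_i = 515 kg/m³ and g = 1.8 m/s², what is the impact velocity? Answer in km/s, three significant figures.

Rearranging for v: v = [D / (0.144 · 515^0.31 · 217^0.8 · 1.8^-0.25)]^(1/0.45).
D = 4060 m.
515^0.31 = 6.929
217^0.8 = 73.99
1.8^-0.25 = 0.8633
Denominator = 0.144 × 6.929 × 73.99 × 0.8633 = 63.73
D / 63.73 = 4060 / 63.73 = 63.71
v = 63.71^(1/0.45) = 63.71^2.2222 = 10217 m/s

v ≈ 10.2 km/s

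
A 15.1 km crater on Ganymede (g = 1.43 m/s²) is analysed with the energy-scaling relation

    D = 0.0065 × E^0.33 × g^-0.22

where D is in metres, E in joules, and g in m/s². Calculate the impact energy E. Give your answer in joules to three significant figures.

Rearranging: E = [D / (0.0065 · g^-0.22)]^(1/0.33).
D = 15100 m.
g^-0.22 = 1.43^-0.22 = 0.9243
D / (0.0065 × 0.9243) = 15100 / (6.008 × 10^-3) = 2.513 × 10^6
E = (2.513 × 10^6)^3.0303 = 2.480 × 10^19 J

E ≈ 2.48 × 10^19 J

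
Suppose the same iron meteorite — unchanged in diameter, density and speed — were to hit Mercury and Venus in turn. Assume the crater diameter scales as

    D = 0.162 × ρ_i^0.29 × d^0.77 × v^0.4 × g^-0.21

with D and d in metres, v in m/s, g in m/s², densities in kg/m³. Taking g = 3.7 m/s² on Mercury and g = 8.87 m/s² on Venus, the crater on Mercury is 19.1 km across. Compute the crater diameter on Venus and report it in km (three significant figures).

D ≈ 15.9 km

All impactor-dependent factors cancel in the ratio, leaving D_Venus/D_Mercury = (g_Venus/g_Mercury)^-0.21.
(8.87/3.7)^-0.21 = 2.397^-0.21 = 0.8323
D_Venus = 0.8323 × 19.1 km = 15.9 km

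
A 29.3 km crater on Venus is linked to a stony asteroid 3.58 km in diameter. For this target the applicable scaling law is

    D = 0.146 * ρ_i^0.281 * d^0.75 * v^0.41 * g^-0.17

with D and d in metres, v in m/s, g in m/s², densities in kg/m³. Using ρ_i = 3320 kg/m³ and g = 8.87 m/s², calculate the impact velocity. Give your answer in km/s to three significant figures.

Rearranging for v: v = [D / (0.146 · 3320^0.281 · 3580^0.75 · 8.87^-0.17)]^(1/0.41).
D = 29300 m.
3320^0.281 = 9.760
3580^0.75 = 462.8
8.87^-0.17 = 0.6900
Denominator = 0.146 × 9.760 × 462.8 × 0.6900 = 455.0
D / 455.0 = 29300 / 455.0 = 64.40
v = 64.40^(1/0.41) = 64.40^2.439 = 25815 m/s

v ≈ 25.8 km/s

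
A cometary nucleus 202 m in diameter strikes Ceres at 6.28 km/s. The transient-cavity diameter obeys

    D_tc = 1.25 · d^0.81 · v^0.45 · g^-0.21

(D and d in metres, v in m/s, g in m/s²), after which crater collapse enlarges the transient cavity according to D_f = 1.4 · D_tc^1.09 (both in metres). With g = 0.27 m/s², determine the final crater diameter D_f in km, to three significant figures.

v = 6280 m/s.
d^0.81 = 202^0.81 = 73.68
v^0.45 = 6280^0.45 = 51.18
g^-0.21 = 0.27^-0.21 = 1.316
D_tc = 1.25 × 73.68 × 51.18 × 1.316 = 6203 m
D_f = 1.4 × (6203)^1.09 = 19057 m
     = 19.06 km

D_f ≈ 19.1 km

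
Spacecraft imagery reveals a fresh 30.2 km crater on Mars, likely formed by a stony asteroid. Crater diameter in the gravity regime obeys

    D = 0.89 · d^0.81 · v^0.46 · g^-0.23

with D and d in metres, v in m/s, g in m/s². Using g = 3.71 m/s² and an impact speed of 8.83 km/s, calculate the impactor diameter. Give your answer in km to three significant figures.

d ≈ 3.27 km

Rearranging for d: d = [D / (0.89 · 8830^0.46 · 3.71^-0.23)]^(1/0.81).
D = 30200 m.
8830^0.46 = 65.33
3.71^-0.23 = 0.7397
Denominator = 0.89 × 65.33 × 0.7397 = 43.01
D / 43.01 = 30200 / 43.01 = 702.2
d = 702.2^(1/0.81) = 702.2^1.2346 = 3268 m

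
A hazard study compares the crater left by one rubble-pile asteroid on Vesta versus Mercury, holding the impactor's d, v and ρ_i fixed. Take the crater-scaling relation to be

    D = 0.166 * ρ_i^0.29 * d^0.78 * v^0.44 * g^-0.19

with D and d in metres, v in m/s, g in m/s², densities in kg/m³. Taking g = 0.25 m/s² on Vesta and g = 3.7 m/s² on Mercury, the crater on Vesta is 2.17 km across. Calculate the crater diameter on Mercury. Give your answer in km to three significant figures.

D ≈ 1.30 km

All impactor-dependent factors cancel in the ratio, leaving D_Mercury/D_Vesta = (g_Mercury/g_Vesta)^-0.19.
(3.7/0.25)^-0.19 = 14.80^-0.19 = 0.5993
D_Mercury = 0.5993 × 2.17 km = 1.30 km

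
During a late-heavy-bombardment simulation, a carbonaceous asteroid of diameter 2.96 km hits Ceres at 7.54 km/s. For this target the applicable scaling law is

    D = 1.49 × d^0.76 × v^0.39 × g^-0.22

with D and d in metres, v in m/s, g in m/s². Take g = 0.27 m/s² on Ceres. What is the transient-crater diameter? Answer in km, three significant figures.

In SI units: d = 2960 m, v = 7540 m/s.
d^0.76 = 2960^0.76 = 434.7
v^0.39 = 7540^0.39 = 32.52
g^-0.22 = 0.27^-0.22 = 1.334
D = 1.49 × 434.7 × 32.52 × 1.334 = 28098 m
   = 28.10 km

D ≈ 28.1 km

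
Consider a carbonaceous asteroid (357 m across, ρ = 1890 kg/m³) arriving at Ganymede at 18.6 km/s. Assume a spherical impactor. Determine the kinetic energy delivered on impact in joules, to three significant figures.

E ≈ 7.79 × 10^18 J

v = 18600 m/s.
Mass m = (π/6) ρ d³ = (π/6) × 1890 × (357)³ = 4.503 × 10^10 kg
E = ½ m v² = 0.5 × 4.503 × 10^10 × (18600)² = 7.789 × 10^18 J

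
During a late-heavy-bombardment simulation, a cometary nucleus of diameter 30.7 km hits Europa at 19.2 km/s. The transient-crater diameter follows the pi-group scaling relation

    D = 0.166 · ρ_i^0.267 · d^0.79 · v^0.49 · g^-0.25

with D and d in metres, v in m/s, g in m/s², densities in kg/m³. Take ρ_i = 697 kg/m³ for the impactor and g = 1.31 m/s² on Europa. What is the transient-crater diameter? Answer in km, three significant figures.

In SI units: d = 30700 m, v = 19200 m/s.
ρ_i^0.267 = 697^0.267 = 5.743
d^0.79 = 30700^0.79 = 3506
v^0.49 = 19200^0.49 = 125.6
g^-0.25 = 1.31^-0.25 = 0.9347
D = 0.166 × 5.743 × 3506 × 125.6 × 0.9347 = 3.924 × 10^5 m
   = 392.4 km

D ≈ 392 km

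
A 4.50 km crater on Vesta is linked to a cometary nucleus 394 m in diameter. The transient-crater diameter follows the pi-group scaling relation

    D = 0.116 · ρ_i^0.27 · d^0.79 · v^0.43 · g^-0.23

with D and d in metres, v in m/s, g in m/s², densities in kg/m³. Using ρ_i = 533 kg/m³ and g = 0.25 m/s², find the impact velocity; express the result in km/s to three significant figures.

v ≈ 7.39 km/s

Rearranging for v: v = [D / (0.116 · 533^0.27 · 394^0.79 · 0.25^-0.23)]^(1/0.43).
D = 4500 m.
533^0.27 = 5.448
394^0.79 = 112.3
0.25^-0.23 = 1.376
Denominator = 0.116 × 5.448 × 112.3 × 1.376 = 97.65
D / 97.65 = 4500 / 97.65 = 46.08
v = 46.08^(1/0.43) = 46.08^2.3256 = 7390 m/s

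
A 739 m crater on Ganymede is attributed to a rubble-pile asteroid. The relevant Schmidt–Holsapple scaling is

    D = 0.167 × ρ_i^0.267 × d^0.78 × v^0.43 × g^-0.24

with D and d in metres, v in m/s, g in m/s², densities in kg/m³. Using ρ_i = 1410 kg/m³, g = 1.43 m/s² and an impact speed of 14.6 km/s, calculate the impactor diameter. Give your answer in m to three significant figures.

d ≈ 22.3 m

Rearranging for d: d = [D / (0.167 · 1410^0.267 · 14600^0.43 · 1.43^-0.24)]^(1/0.78).
1410^0.267 = 6.932
14600^0.43 = 61.75
1.43^-0.24 = 0.9177
Denominator = 0.167 × 6.932 × 61.75 × 0.9177 = 65.60
D / 65.60 = 739 / 65.60 = 11.27
d = 11.27^(1/0.78) = 11.27^1.2821 = 22.32 m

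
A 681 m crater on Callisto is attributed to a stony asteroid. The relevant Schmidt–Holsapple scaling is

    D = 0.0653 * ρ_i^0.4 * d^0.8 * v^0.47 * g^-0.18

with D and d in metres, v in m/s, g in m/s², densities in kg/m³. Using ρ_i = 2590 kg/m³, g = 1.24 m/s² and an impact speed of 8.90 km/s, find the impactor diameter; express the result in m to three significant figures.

d ≈ 10.4 m

Rearranging for d: d = [D / (0.0653 · 2590^0.4 · 8900^0.47 · 1.24^-0.18)]^(1/0.8).
2590^0.4 = 23.19
8900^0.47 = 71.81
1.24^-0.18 = 0.9620
Denominator = 0.0653 × 23.19 × 71.81 × 0.9620 = 104.6
D / 104.6 = 681 / 104.6 = 6.511
d = 6.511^(1/0.8) = 6.511^1.25 = 10.40 m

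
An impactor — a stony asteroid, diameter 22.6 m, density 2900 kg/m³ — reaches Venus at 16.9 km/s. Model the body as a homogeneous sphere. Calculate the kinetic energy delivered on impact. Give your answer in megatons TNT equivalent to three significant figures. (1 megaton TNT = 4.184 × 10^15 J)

E ≈ 0.598 Mt TNT

v = 16900 m/s.
Mass m = (π/6) ρ d³ = (π/6) × 2900 × (22.6)³ = 1.753 × 10^7 kg
E = ½ m v² = 0.5 × 1.753 × 10^7 × (16900)² = 2.503 × 10^15 J
   = 2.503 × 10^15 / 4.184×10^15 = 0.5982 Mt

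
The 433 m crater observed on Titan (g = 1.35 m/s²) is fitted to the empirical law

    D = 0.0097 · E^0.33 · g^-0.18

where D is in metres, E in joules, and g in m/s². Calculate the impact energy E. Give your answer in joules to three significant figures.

Rearranging: E = [D / (0.0097 · g^-0.18)]^(1/0.33).
g^-0.18 = 1.35^-0.18 = 0.9474
D / (0.0097 × 0.9474) = 433 / (9.190 × 10^-3) = 4.712 × 10^4
E = (4.712 × 10^4)^3.0303 = 1.449 × 10^14 J

E ≈ 1.45 × 10^14 J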